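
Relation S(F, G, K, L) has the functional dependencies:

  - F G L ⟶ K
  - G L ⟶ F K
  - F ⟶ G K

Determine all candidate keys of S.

FL, GL

Attribute L never appears on the right-hand side of any dependency, so L must belong to every candidate key.
{L}⁺ = {L}, which is not all of the schema, so we must add further attributes.
{F, L}⁺: F→GK adds G, K → {F, G, K, L}. Minimal: {L}⁺ = {L}; {F}⁺ = {F, G, K} — none reach the full schema.
{G, L}⁺: GL→FK adds F, K → {F, G, K, L}. Minimal: {L}⁺ = {L}; {G}⁺ = {G} — none reach the full schema.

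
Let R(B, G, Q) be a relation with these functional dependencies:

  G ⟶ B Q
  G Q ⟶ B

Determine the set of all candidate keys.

Attribute G never appears on the right-hand side of any dependency, so G must belong to every candidate key.
{G}⁺ = {B, G, Q}, which is all of the schema, so {G} is the only candidate key.

{G}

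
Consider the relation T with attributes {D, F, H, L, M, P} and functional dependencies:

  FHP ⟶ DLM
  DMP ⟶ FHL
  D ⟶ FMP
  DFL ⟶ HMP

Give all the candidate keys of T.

{D}⁺: D→FMP adds F, M, P; DMP→FHL adds H, L → {D, F, H, L, M, P}.
{F, H, P}⁺: FHP→DLM adds D, L, M → {D, F, H, L, M, P}. Minimal: {H, P}⁺ = {H, P}; {F, P}⁺ = {F, P}; {F, H}⁺ = {F, H} — none reach the full schema.
Any other superkey contains one of these as a subset, so there are no further candidate keys.

(D), (F, H, P)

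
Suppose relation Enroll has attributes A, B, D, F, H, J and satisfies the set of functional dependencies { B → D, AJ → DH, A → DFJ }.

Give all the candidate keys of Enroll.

Attributes A, B never appear on any right-hand side, so every candidate key must contain {A, B}.
{A, B}⁺ = {A, B, D, F, H, J}, which is all of the schema, so {A, B} is the only candidate key.

AB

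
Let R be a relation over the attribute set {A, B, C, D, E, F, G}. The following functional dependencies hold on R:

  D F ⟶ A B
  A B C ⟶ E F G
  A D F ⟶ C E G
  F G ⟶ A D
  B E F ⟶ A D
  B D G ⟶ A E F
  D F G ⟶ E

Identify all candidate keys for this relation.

{D, F}, {F, G}, {A, B, C}, {B, D, G}, {B, E, F}

{D, F}⁺: DF→AB adds A, B; ADF→CEG adds C, E, G → {A, B, C, D, E, F, G}. Minimal: {F}⁺ = {F}; {D}⁺ = {D} — none reach the full schema.
{F, G}⁺: FG→AD adds A, D; DFG→E adds E; DF→AB adds B; ADF→CEG adds C → {A, B, C, D, E, F, G}. Minimal: {G}⁺ = {G}; {F}⁺ = {F} — none reach the full schema.
{A, B, C}⁺: ABC→EFG adds E, F, G; FG→AD adds D → {A, B, C, D, E, F, G}. Minimal: {B, C}⁺ = {B, C}; {A, C}⁺ = {A, C}; {A, B}⁺ = {A, B} — none reach the full schema.
{B, D, G}⁺: BDG→AEF adds A, E, F; ADF→CEG adds C → {A, B, C, D, E, F, G}. Minimal: {D, G}⁺ = {D, G}; {B, G}⁺ = {B, G}; {B, D}⁺ = {B, D} — none reach the full schema.
{B, E, F}⁺: BEF→AD adds A, D; ADF→CEG adds C, G → {A, B, C, D, E, F, G}. Minimal: {E, F}⁺ = {E, F}; {B, F}⁺ = {B, F}; {B, E}⁺ = {B, E} — none reach the full schema.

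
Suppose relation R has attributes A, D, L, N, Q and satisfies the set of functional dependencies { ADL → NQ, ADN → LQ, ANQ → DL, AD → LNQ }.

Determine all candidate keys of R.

Attribute A never appears on the right-hand side of any dependency, so A must belong to every candidate key.
{A}⁺ = {A}, which is not all of the schema, so we must add further attributes.
{A, D}⁺: AD→LNQ adds L, N, Q → {A, D, L, N, Q}. Minimal: {D}⁺ = {D}; {A}⁺ = {A} — none reach the full schema.
{A, N, Q}⁺: ANQ→DL adds D, L → {A, D, L, N, Q}. Minimal: {N, Q}⁺ = {N, Q}; {A, Q}⁺ = {A, Q}; {A, N}⁺ = {A, N} — none reach the full schema.

{A, D}; {A, N, Q}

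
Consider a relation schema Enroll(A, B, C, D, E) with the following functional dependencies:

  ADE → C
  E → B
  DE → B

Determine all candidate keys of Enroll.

ADE

Attributes A, D, E never appear on any right-hand side, so every candidate key must contain {A, D, E}.
{A, D, E}⁺ = {A, B, C, D, E}, which is all of the schema, so {A, D, E} is the only candidate key.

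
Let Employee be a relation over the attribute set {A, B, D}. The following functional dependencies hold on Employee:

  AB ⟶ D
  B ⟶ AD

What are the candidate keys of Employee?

Attribute B never appears on the right-hand side of any dependency, so B must belong to every candidate key.
{B}⁺ = {A, B, D}, which is all of the schema, so {B} is the only candidate key.

{B}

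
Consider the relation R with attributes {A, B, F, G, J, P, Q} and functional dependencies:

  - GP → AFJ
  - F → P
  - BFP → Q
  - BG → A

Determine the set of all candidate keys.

{B, F, G}; {B, G, P}

Attributes B, G never appear on any right-hand side, so every candidate key must contain {B, G}.
{B, G}⁺ = {A, B, G}, which is not all of the schema, so we must add further attributes.
{B, F, G}⁺: F→P adds P; BFP→Q adds Q; BG→A adds A; GP→AFJ adds J → {A, B, F, G, J, P, Q}. Minimal: {F, G}⁺ = {A, F, G, J, P}; {B, G}⁺ = {A, B, G}; {B, F}⁺ = {B, F, P, Q} — none reach the full schema.
{B, G, P}⁺: GP→AFJ adds A, F, J; BFP→Q adds Q → {A, B, F, G, J, P, Q}. Minimal: {G, P}⁺ = {A, F, G, J, P}; {B, P}⁺ = {B, P}; {B, G}⁺ = {A, B, G} — none reach the full schema.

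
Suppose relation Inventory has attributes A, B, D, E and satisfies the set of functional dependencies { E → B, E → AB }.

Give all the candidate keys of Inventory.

Attributes D, E never appear on any right-hand side, so every candidate key must contain {D, E}.
{D, E}⁺ = {A, B, D, E}, which is all of the schema, so {D, E} is the only candidate key.

{D, E}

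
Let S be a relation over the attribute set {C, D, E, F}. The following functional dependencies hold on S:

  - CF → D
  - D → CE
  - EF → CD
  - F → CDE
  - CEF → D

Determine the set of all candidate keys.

(F)

Attribute F never appears on the right-hand side of any dependency, so F must belong to every candidate key.
{F}⁺ = {C, D, E, F}, which is all of the schema, so {F} is the only candidate key.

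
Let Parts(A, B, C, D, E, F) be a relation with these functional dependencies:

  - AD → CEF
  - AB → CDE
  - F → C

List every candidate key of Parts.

{A, B}

Attributes A, B never appear on any right-hand side, so every candidate key must contain {A, B}.
{A, B}⁺ = {A, B, C, D, E, F}, which is all of the schema, so {A, B} is the only candidate key.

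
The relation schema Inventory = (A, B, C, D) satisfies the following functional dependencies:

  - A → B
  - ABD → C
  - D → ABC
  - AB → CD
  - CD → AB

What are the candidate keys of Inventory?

(A), (D)

{A}⁺: A→B adds B; AB→CD adds C, D → {A, B, C, D}.
{D}⁺: D→ABC adds A, B, C → {A, B, C, D}.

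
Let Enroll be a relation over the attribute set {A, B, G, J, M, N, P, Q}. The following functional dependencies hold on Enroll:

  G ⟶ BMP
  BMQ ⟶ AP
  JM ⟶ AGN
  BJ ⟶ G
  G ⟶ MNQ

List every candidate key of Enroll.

{B, J}, {G, J}, {J, M}

Attribute J never appears on the right-hand side of any dependency, so J must belong to every candidate key.
{J}⁺ = {J}, which is not all of the schema, so we must add further attributes.
{B, J}⁺: BJ→G adds G; G→MNQ adds M, N, Q; G→BMP adds P; BMQ→AP adds A → {A, B, G, J, M, N, P, Q}. Minimal: {J}⁺ = {J}; {B}⁺ = {B} — none reach the full schema.
{G, J}⁺: G→BMP adds B, M, P; JM→AGN adds A, N; G→MNQ adds Q → {A, B, G, J, M, N, P, Q}. Minimal: {J}⁺ = {J}; {G}⁺ = {A, B, G, M, N, P, Q} — none reach the full schema.
{J, M}⁺: JM→AGN adds A, G, N; G→MNQ adds Q; G→BMP adds B, P → {A, B, G, J, M, N, P, Q}. Minimal: {M}⁺ = {M}; {J}⁺ = {J} — none reach the full schema.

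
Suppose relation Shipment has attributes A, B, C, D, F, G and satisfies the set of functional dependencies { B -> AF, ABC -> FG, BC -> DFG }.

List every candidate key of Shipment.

BC

Attributes B, C never appear on any right-hand side, so every candidate key must contain {B, C}.
{B, C}⁺ = {A, B, C, D, F, G}, which is all of the schema, so {B, C} is the only candidate key.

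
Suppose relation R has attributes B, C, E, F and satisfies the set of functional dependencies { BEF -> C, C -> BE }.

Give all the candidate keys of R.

Attribute F never appears on the right-hand side of any dependency, so F must belong to every candidate key.
{F}⁺ = {F}, which is not all of the schema, so we must add further attributes.
{C, F}⁺: C→BE adds B, E → {B, C, E, F}. Minimal: {F}⁺ = {F}; {C}⁺ = {B, C, E} — none reach the full schema.
{B, E, F}⁺: BEF→C adds C → {B, C, E, F}. Minimal: {E, F}⁺ = {E, F}; {B, F}⁺ = {B, F}; {B, E}⁺ = {B, E} — none reach the full schema.

CF, BEF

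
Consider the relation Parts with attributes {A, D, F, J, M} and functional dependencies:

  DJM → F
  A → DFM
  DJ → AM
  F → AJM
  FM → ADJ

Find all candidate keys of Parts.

(A); (F); (D, J)

{A}⁺: A→DFM adds D, F, M; F→AJM adds J → {A, D, F, J, M}.
{F}⁺: F→AJM adds A, J, M; FM→ADJ adds D → {A, D, F, J, M}.
{D, J}⁺: DJ→AM adds A, M; DJM→F adds F → {A, D, F, J, M}. Minimal: {J}⁺ = {J}; {D}⁺ = {D} — none reach the full schema.
Any other superkey contains one of these as a subset, so there are no further candidate keys.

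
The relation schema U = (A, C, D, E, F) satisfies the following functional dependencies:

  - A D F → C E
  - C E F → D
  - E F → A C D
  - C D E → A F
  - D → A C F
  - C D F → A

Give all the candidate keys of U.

D, EF

{D}⁺: D→ACF adds A, C, F; ADF→CE adds E → {A, C, D, E, F}.
{E, F}⁺: EF→ACD adds A, C, D → {A, C, D, E, F}. Minimal: {F}⁺ = {F}; {E}⁺ = {E} — none reach the full schema.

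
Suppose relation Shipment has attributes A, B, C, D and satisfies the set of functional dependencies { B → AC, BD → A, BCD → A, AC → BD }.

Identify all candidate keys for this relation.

{B}⁺: B→AC adds A, C; AC→BD adds D → {A, B, C, D}.
{A, C}⁺: AC→BD adds B, D → {A, B, C, D}. Minimal: {C}⁺ = {C}; {A}⁺ = {A} — none reach the full schema.
Any other superkey contains one of these as a subset, so there are no further candidate keys.

{B}, {A, C}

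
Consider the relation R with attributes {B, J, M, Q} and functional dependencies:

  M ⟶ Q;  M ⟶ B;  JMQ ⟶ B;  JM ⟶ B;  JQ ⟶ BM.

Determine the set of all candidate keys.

{J, M}⁺: M→Q adds Q; M→B adds B → {B, J, M, Q}. Minimal: {M}⁺ = {B, M, Q}; {J}⁺ = {J} — none reach the full schema.
{J, Q}⁺: JQ→BM adds B, M → {B, J, M, Q}. Minimal: {Q}⁺ = {Q}; {J}⁺ = {J} — none reach the full schema.
Any other superkey contains one of these as a subset, so there are no further candidate keys.

JM, JQ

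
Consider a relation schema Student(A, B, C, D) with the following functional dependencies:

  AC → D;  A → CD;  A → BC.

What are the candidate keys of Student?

Attribute A never appears on the right-hand side of any dependency, so A must belong to every candidate key.
{A}⁺ = {A, B, C, D}, which is all of the schema, so {A} is the only candidate key.

A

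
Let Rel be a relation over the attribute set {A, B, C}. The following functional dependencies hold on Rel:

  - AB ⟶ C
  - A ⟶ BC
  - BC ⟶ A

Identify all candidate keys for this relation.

(A), (B, C)

{A}⁺: A→BC adds B, C → {A, B, C}.
{B, C}⁺: BC→A adds A → {A, B, C}. Minimal: {C}⁺ = {C}; {B}⁺ = {B} — none reach the full schema.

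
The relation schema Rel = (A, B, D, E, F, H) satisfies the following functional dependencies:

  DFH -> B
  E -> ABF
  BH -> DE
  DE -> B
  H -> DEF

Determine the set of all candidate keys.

H

Attribute H never appears on the right-hand side of any dependency, so H must belong to every candidate key.
{H}⁺ = {A, B, D, E, F, H}, which is all of the schema, so {H} is the only candidate key.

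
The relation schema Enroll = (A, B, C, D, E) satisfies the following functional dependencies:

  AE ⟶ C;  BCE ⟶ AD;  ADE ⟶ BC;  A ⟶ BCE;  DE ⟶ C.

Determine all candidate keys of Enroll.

{A}; {B, C, E}; {B, D, E}

{A}⁺: A→BCE adds B, C, E; BCE→AD adds D → {A, B, C, D, E}.
{B, C, E}⁺: BCE→AD adds A, D → {A, B, C, D, E}.
{B, D, E}⁺: DE→C adds C; BCE→AD adds A → {A, B, C, D, E}.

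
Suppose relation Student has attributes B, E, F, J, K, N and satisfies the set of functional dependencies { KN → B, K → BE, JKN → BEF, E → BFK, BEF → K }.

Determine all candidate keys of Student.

(E, J, N), (J, K, N)

{E, J, N}⁺: E→BFK adds B, F, K → {B, E, F, J, K, N}. Minimal: {J, N}⁺ = {J, N}; {E, N}⁺ = {B, E, F, K, N}; {E, J}⁺ = {B, E, F, J, K} — none reach the full schema.
{J, K, N}⁺: KN→B adds B; K→BE adds E; JKN→BEF adds F → {B, E, F, J, K, N}. Minimal: {K, N}⁺ = {B, E, F, K, N}; {J, N}⁺ = {J, N}; {J, K}⁺ = {B, E, F, J, K} — none reach the full schema.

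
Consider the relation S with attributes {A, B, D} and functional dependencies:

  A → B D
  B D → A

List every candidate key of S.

{A}⁺: A→BD adds B, D → {A, B, D}.
{B, D}⁺: BD→A adds A → {A, B, D}. Minimal: {D}⁺ = {D}; {B}⁺ = {B} — none reach the full schema.

{A}, {B, D}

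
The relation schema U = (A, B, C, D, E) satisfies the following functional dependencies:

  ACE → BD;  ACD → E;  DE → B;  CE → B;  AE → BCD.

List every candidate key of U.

Attribute A never appears on the right-hand side of any dependency, so A must belong to every candidate key.
{A}⁺ = {A}, which is not all of the schema, so we must add further attributes.
{A, E}⁺: AE→BCD adds B, C, D → {A, B, C, D, E}. Minimal: {E}⁺ = {E}; {A}⁺ = {A} — none reach the full schema.
{A, C, D}⁺: ACD→E adds E; DE→B adds B → {A, B, C, D, E}. Minimal: {C, D}⁺ = {C, D}; {A, D}⁺ = {A, D}; {A, C}⁺ = {A, C} — none reach the full schema.
Any other superkey contains one of these as a subset, so there are no further candidate keys.

{A, E}, {A, C, D}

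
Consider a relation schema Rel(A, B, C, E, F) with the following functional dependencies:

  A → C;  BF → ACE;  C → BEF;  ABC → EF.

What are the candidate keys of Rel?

{A}⁺: A→C adds C; C→BEF adds B, E, F → {A, B, C, E, F}.
{C}⁺: C→BEF adds B, E, F; BF→ACE adds A → {A, B, C, E, F}.
{B, F}⁺: BF→ACE adds A, C, E → {A, B, C, E, F}. Minimal: {F}⁺ = {F}; {B}⁺ = {B} — none reach the full schema.

A, C, BF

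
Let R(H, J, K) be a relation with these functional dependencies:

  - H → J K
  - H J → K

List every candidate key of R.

Attribute H never appears on the right-hand side of any dependency, so H must belong to every candidate key.
{H}⁺ = {H, J, K}, which is all of the schema, so {H} is the only candidate key.

H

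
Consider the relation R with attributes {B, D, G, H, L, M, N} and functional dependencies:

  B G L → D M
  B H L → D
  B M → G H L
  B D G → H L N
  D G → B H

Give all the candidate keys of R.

{B, M}, {D, G}, {B, G, L}

{B, M}⁺: BM→GHL adds G, H, L; BGL→DM adds D; BDG→HLN adds N → {B, D, G, H, L, M, N}. Minimal: {M}⁺ = {M}; {B}⁺ = {B} — none reach the full schema.
{D, G}⁺: DG→BH adds B, H; BDG→HLN adds L, N; BGL→DM adds M → {B, D, G, H, L, M, N}. Minimal: {G}⁺ = {G}; {D}⁺ = {D} — none reach the full schema.
{B, G, L}⁺: BGL→DM adds D, M; BM→GHL adds H; BDG→HLN adds N → {B, D, G, H, L, M, N}. Minimal: {G, L}⁺ = {G, L}; {B, L}⁺ = {B, L}; {B, G}⁺ = {B, G} — none reach the full schema.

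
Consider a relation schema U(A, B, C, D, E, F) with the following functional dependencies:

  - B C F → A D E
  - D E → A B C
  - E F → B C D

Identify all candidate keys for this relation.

{E, F}, {B, C, F}

Attribute F never appears on the right-hand side of any dependency, so F must belong to every candidate key.
{F}⁺ = {F}, which is not all of the schema, so we must add further attributes.
{E, F}⁺: EF→BCD adds B, C, D; BCF→ADE adds A → {A, B, C, D, E, F}. Minimal: {F}⁺ = {F}; {E}⁺ = {E} — none reach the full schema.
{B, C, F}⁺: BCF→ADE adds A, D, E → {A, B, C, D, E, F}. Minimal: {C, F}⁺ = {C, F}; {B, F}⁺ = {B, F}; {B, C}⁺ = {B, C} — none reach the full schema.
Any other superkey contains one of these as a subset, so there are no further candidate keys.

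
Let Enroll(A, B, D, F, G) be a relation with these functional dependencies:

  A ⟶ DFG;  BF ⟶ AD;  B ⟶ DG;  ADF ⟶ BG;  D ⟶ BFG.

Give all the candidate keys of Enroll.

(A); (B); (D)

{A}⁺: A→DFG adds D, F, G; ADF→BG adds B → {A, B, D, F, G}.
{B}⁺: B→DG adds D, G; D→BFG adds F; BF→AD adds A → {A, B, D, F, G}.
{D}⁺: D→BFG adds B, F, G; BF→AD adds A → {A, B, D, F, G}.
Any other superkey contains one of these as a subset, so there are no further candidate keys.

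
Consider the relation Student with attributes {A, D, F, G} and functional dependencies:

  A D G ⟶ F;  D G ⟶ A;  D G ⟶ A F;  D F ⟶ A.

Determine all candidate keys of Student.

{D, G}

Attributes D, G never appear on any right-hand side, so every candidate key must contain {D, G}.
{D, G}⁺ = {A, D, F, G}, which is all of the schema, so {D, G} is the only candidate key.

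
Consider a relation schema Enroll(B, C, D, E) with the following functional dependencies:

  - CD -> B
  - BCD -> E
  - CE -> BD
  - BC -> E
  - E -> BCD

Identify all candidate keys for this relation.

E, BC, CD

{E}⁺: E→BCD adds B, C, D → {B, C, D, E}.
{B, C}⁺: BC→E adds E; E→BCD adds D → {B, C, D, E}.
{C, D}⁺: CD→B adds B; BCD→E adds E → {B, C, D, E}.
Any other superkey contains one of these as a subset, so there are no further candidate keys.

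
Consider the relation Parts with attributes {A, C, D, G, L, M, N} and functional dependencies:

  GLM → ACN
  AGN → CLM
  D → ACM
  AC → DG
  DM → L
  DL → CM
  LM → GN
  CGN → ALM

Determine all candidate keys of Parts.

{D}, {A, C}, {L, M}, {A, G, N}, {C, G, N}

{D}⁺: D→ACM adds A, C, M; AC→DG adds G; DM→L adds L; LM→GN adds N → {A, C, D, G, L, M, N}.
{A, C}⁺: AC→DG adds D, G; D→ACM adds M; DM→L adds L; LM→GN adds N → {A, C, D, G, L, M, N}. Minimal: {C}⁺ = {C}; {A}⁺ = {A} — none reach the full schema.
{L, M}⁺: LM→GN adds G, N; GLM→ACN adds A, C; AC→DG adds D → {A, C, D, G, L, M, N}. Minimal: {M}⁺ = {M}; {L}⁺ = {L} — none reach the full schema.
{A, G, N}⁺: AGN→CLM adds C, L, M; AC→DG adds D → {A, C, D, G, L, M, N}. Minimal: {G, N}⁺ = {G, N}; {A, N}⁺ = {A, N}; {A, G}⁺ = {A, G} — none reach the full schema.
{C, G, N}⁺: CGN→ALM adds A, L, M; AC→DG adds D → {A, C, D, G, L, M, N}. Minimal: {G, N}⁺ = {G, N}; {C, N}⁺ = {C, N}; {C, G}⁺ = {C, G} — none reach the full schema.
Any other superkey contains one of these as a subset, so there are no further candidate keys.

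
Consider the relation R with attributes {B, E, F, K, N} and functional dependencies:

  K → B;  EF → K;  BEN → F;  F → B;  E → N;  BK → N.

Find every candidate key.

Attribute E never appears on the right-hand side of any dependency, so E must belong to every candidate key.
{E}⁺ = {E, N}, which is not all of the schema, so we must add further attributes.
{B, E}⁺: E→N adds N; BEN→F adds F; EF→K adds K → {B, E, F, K, N}. Minimal: {E}⁺ = {E, N}; {B}⁺ = {B} — none reach the full schema.
{E, F}⁺: EF→K adds K; F→B adds B; E→N adds N → {B, E, F, K, N}. Minimal: {F}⁺ = {B, F}; {E}⁺ = {E, N} — none reach the full schema.
{E, K}⁺: K→B adds B; E→N adds N; BEN→F adds F → {B, E, F, K, N}. Minimal: {K}⁺ = {B, K, N}; {E}⁺ = {E, N} — none reach the full schema.
Any other superkey contains one of these as a subset, so there are no further candidate keys.

(B, E); (E, F); (E, K)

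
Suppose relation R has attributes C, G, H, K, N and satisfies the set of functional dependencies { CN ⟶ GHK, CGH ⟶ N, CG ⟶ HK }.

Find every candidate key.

CG; CN

Attribute C never appears on the right-hand side of any dependency, so C must belong to every candidate key.
{C}⁺ = {C}, which is not all of the schema, so we must add further attributes.
{C, G}⁺: CG→HK adds H, K; CGH→N adds N → {C, G, H, K, N}. Minimal: {G}⁺ = {G}; {C}⁺ = {C} — none reach the full schema.
{C, N}⁺: CN→GHK adds G, H, K → {C, G, H, K, N}. Minimal: {N}⁺ = {N}; {C}⁺ = {C} — none reach the full schema.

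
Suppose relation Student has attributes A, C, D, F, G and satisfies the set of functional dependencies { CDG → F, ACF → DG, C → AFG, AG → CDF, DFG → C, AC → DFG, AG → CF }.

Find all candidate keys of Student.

{C}⁺: C→AFG adds A, F, G; AG→CDF adds D → {A, C, D, F, G}.
{A, G}⁺: AG→CDF adds C, D, F → {A, C, D, F, G}. Minimal: {G}⁺ = {G}; {A}⁺ = {A} — none reach the full schema.
{D, F, G}⁺: DFG→C adds C; C→AFG adds A → {A, C, D, F, G}. Minimal: {F, G}⁺ = {F, G}; {D, G}⁺ = {D, G}; {D, F}⁺ = {D, F} — none reach the full schema.
Any other superkey contains one of these as a subset, so there are no further candidate keys.

C; AG; DFG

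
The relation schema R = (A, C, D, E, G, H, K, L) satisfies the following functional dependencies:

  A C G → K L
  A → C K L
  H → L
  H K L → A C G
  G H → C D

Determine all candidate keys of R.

(A, E, H), (E, H, K)

Attributes E, H never appear on any right-hand side, so every candidate key must contain {E, H}.
{E, H}⁺ = {E, H, L}, which is not all of the schema, so we must add further attributes.
{A, E, H}⁺: A→CKL adds C, K, L; HKL→ACG adds G; GH→CD adds D → {A, C, D, E, G, H, K, L}. Minimal: {E, H}⁺ = {E, H, L}; {A, H}⁺ = {A, C, D, G, H, K, L}; {A, E}⁺ = {A, C, E, K, L} — none reach the full schema.
{E, H, K}⁺: H→L adds L; HKL→ACG adds A, C, G; GH→CD adds D → {A, C, D, E, G, H, K, L}. Minimal: {H, K}⁺ = {A, C, D, G, H, K, L}; {E, K}⁺ = {E, K}; {E, H}⁺ = {E, H, L} — none reach the full schema.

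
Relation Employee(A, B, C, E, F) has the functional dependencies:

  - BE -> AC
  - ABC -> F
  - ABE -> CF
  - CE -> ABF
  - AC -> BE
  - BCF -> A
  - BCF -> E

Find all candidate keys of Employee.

{A, C}, {B, E}, {C, E}, {B, C, F}

{A, C}⁺: AC→BE adds B, E; ABC→F adds F → {A, B, C, E, F}.
{B, E}⁺: BE→AC adds A, C; ABC→F adds F → {A, B, C, E, F}.
{C, E}⁺: CE→ABF adds A, B, F → {A, B, C, E, F}.
{B, C, F}⁺: BCF→A adds A; BCF→E adds E → {A, B, C, E, F}.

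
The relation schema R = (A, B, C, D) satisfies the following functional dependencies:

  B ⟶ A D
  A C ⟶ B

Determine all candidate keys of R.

Attribute C never appears on the right-hand side of any dependency, so C must belong to every candidate key.
{C}⁺ = {C}, which is not all of the schema, so we must add further attributes.
{A, C}⁺: AC→B adds B; B→AD adds D → {A, B, C, D}. Minimal: {C}⁺ = {C}; {A}⁺ = {A} — none reach the full schema.
{B, C}⁺: B→AD adds A, D → {A, B, C, D}. Minimal: {C}⁺ = {C}; {B}⁺ = {A, B, D} — none reach the full schema.

(A, C), (B, C)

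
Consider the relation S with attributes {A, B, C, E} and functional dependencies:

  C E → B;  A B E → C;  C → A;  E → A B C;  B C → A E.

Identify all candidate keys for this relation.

E; BC

{E}⁺: E→ABC adds A, B, C → {A, B, C, E}.
{B, C}⁺: C→A adds A; BC→AE adds E → {A, B, C, E}. Minimal: {C}⁺ = {A, C}; {B}⁺ = {B} — none reach the full schema.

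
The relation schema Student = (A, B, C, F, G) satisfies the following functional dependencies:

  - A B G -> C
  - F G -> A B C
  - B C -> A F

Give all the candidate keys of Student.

{F, G}, {A, B, G}, {B, C, G}

Attribute G never appears on the right-hand side of any dependency, so G must belong to every candidate key.
{G}⁺ = {G}, which is not all of the schema, so we must add further attributes.
{F, G}⁺: FG→ABC adds A, B, C → {A, B, C, F, G}. Minimal: {G}⁺ = {G}; {F}⁺ = {F} — none reach the full schema.
{A, B, G}⁺: ABG→C adds C; BC→AF adds F → {A, B, C, F, G}. Minimal: {B, G}⁺ = {B, G}; {A, G}⁺ = {A, G}; {A, B}⁺ = {A, B} — none reach the full schema.
{B, C, G}⁺: BC→AF adds A, F → {A, B, C, F, G}. Minimal: {C, G}⁺ = {C, G}; {B, G}⁺ = {B, G}; {B, C}⁺ = {A, B, C, F} — none reach the full schema.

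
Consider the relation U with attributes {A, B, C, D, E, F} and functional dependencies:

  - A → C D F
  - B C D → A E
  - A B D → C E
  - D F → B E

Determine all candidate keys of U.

{A}, {B, C, D}, {C, D, F}

{A}⁺: A→CDF adds C, D, F; DF→BE adds B, E → {A, B, C, D, E, F}.
{B, C, D}⁺: BCD→AE adds A, E; A→CDF adds F → {A, B, C, D, E, F}. Minimal: {C, D}⁺ = {C, D}; {B, D}⁺ = {B, D}; {B, C}⁺ = {B, C} — none reach the full schema.
{C, D, F}⁺: DF→BE adds B, E; BCD→AE adds A → {A, B, C, D, E, F}. Minimal: {D, F}⁺ = {B, D, E, F}; {C, F}⁺ = {C, F}; {C, D}⁺ = {C, D} — none reach the full schema.
Any other superkey contains one of these as a subset, so there are no further candidate keys.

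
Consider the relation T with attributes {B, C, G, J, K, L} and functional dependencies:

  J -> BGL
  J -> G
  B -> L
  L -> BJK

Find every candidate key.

{B, C}, {C, J}, {C, L}

Attribute C never appears on the right-hand side of any dependency, so C must belong to every candidate key.
{C}⁺ = {C}, which is not all of the schema, so we must add further attributes.
{B, C}⁺: B→L adds L; L→BJK adds J, K; J→BGL adds G → {B, C, G, J, K, L}. Minimal: {C}⁺ = {C}; {B}⁺ = {B, G, J, K, L} — none reach the full schema.
{C, J}⁺: J→BGL adds B, G, L; L→BJK adds K → {B, C, G, J, K, L}. Minimal: {J}⁺ = {B, G, J, K, L}; {C}⁺ = {C} — none reach the full schema.
{C, L}⁺: L→BJK adds B, J, K; J→BGL adds G → {B, C, G, J, K, L}. Minimal: {L}⁺ = {B, G, J, K, L}; {C}⁺ = {C} — none reach the full schema.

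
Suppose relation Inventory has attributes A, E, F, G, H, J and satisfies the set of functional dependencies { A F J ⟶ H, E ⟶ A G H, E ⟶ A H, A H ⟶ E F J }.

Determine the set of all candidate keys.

{E}; {A, H}; {A, F, J}

{E}⁺: E→AGH adds A, G, H; AH→EFJ adds F, J → {A, E, F, G, H, J}.
{A, H}⁺: AH→EFJ adds E, F, J; E→AGH adds G → {A, E, F, G, H, J}. Minimal: {H}⁺ = {H}; {A}⁺ = {A} — none reach the full schema.
{A, F, J}⁺: AFJ→H adds H; AH→EFJ adds E; E→AGH adds G → {A, E, F, G, H, J}. Minimal: {F, J}⁺ = {F, J}; {A, J}⁺ = {A, J}; {A, F}⁺ = {A, F} — none reach the full schema.
Any other superkey contains one of these as a subset, so there are no further candidate keys.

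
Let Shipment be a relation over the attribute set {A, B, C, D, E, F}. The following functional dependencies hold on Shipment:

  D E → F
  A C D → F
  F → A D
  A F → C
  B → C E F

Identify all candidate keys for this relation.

(B)

Attribute B never appears on the right-hand side of any dependency, so B must belong to every candidate key.
{B}⁺ = {A, B, C, D, E, F}, which is all of the schema, so {B} is the only candidate key.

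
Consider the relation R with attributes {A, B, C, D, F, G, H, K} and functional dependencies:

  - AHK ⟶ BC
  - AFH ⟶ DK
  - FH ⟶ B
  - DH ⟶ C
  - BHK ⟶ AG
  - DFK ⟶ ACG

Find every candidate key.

Attributes F, H never appear on any right-hand side, so every candidate key must contain {F, H}.
{F, H}⁺ = {B, F, H}, which is not all of the schema, so we must add further attributes.
{A, F, H}⁺: AFH→DK adds D, K; FH→B adds B; DH→C adds C; BHK→AG adds G → {A, B, C, D, F, G, H, K}.
{F, H, K}⁺: FH→B adds B; BHK→AG adds A, G; AHK→BC adds C; AFH→DK adds D → {A, B, C, D, F, G, H, K}.
Any other superkey contains one of these as a subset, so there are no further candidate keys.

{A, F, H}, {F, H, K}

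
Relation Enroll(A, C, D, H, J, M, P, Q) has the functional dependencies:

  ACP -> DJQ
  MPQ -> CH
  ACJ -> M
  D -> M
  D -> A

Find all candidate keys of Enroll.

{A, C, P}, {C, D, P}, {D, P, Q}, {A, M, P, Q}

{A, C, P}⁺: ACP→DJQ adds D, J, Q; ACJ→M adds M; MPQ→CH adds H → {A, C, D, H, J, M, P, Q}. Minimal: {C, P}⁺ = {C, P}; {A, P}⁺ = {A, P}; {A, C}⁺ = {A, C} — none reach the full schema.
{C, D, P}⁺: D→M adds M; D→A adds A; ACP→DJQ adds J, Q; MPQ→CH adds H → {A, C, D, H, J, M, P, Q}. Minimal: {D, P}⁺ = {A, D, M, P}; {C, P}⁺ = {C, P}; {C, D}⁺ = {A, C, D, M} — none reach the full schema.
{D, P, Q}⁺: D→M adds M; D→A adds A; MPQ→CH adds C, H; ACP→DJQ adds J → {A, C, D, H, J, M, P, Q}. Minimal: {P, Q}⁺ = {P, Q}; {D, Q}⁺ = {A, D, M, Q}; {D, P}⁺ = {A, D, M, P} — none reach the full schema.
{A, M, P, Q}⁺: MPQ→CH adds C, H; ACP→DJQ adds D, J → {A, C, D, H, J, M, P, Q}. Minimal: {M, P, Q}⁺ = {C, H, M, P, Q}; {A, P, Q}⁺ = {A, P, Q}; {A, M, Q}⁺ = {A, M, Q}; … — none reach the full schema.
Any other superkey contains one of these as a subset, so there are no further candidate keys.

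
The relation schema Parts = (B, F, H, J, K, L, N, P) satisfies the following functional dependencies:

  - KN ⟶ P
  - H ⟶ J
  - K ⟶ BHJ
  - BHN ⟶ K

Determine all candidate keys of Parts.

(F, K, L, N); (B, F, H, L, N)

Attributes F, L, N never appear on any right-hand side, so every candidate key must contain {F, L, N}.
{F, L, N}⁺ = {F, L, N}, which is not all of the schema, so we must add further attributes.
{F, K, L, N}⁺: KN→P adds P; K→BHJ adds B, H, J → {B, F, H, J, K, L, N, P}. Minimal: {K, L, N}⁺ = {B, H, J, K, L, N, P}; {F, L, N}⁺ = {F, L, N}; {F, K, N}⁺ = {B, F, H, J, K, N, P}; … — none reach the full schema.
{B, F, H, L, N}⁺: H→J adds J; BHN→K adds K; KN→P adds P → {B, F, H, J, K, L, N, P}. Minimal: {F, H, L, N}⁺ = {F, H, J, L, N}; {B, H, L, N}⁺ = {B, H, J, K, L, N, P}; {B, F, L, N}⁺ = {B, F, L, N}; … — none reach the full schema.
Any other superkey contains one of these as a subset, so there are no further candidate keys.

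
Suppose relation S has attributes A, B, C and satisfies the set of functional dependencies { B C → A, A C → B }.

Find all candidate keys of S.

{A, C}, {B, C}

Attribute C never appears on the right-hand side of any dependency, so C must belong to every candidate key.
{C}⁺ = {C}, which is not all of the schema, so we must add further attributes.
{A, C}⁺: AC→B adds B → {A, B, C}.
{B, C}⁺: BC→A adds A → {A, B, C}.
Any other superkey contains one of these as a subset, so there are no further candidate keys.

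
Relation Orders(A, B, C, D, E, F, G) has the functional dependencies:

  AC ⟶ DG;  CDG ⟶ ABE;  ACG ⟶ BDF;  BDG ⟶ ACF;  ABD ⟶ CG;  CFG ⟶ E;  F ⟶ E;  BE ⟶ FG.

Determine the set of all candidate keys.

{A, C}⁺: AC→DG adds D, G; CDG→ABE adds B, E; ACG→BDF adds F → {A, B, C, D, E, F, G}. Minimal: {C}⁺ = {C}; {A}⁺ = {A} — none reach the full schema.
{A, B, D}⁺: ABD→CG adds C, G; CDG→ABE adds E; ACG→BDF adds F → {A, B, C, D, E, F, G}. Minimal: {B, D}⁺ = {B, D}; {A, D}⁺ = {A, D}; {A, B}⁺ = {A, B} — none reach the full schema.
{B, D, E}⁺: BE→FG adds F, G; BDG→ACF adds A, C → {A, B, C, D, E, F, G}. Minimal: {D, E}⁺ = {D, E}; {B, E}⁺ = {B, E, F, G}; {B, D}⁺ = {B, D} — none reach the full schema.
{B, D, F}⁺: F→E adds E; BE→FG adds G; BDG→ACF adds A, C → {A, B, C, D, E, F, G}. Minimal: {D, F}⁺ = {D, E, F}; {B, F}⁺ = {B, E, F, G}; {B, D}⁺ = {B, D} — none reach the full schema.
{B, D, G}⁺: BDG→ACF adds A, C, F; CFG→E adds E → {A, B, C, D, E, F, G}. Minimal: {D, G}⁺ = {D, G}; {B, G}⁺ = {B, G}; {B, D}⁺ = {B, D} — none reach the full schema.
{C, D, G}⁺: CDG→ABE adds A, B, E; ACG→BDF adds F → {A, B, C, D, E, F, G}. Minimal: {D, G}⁺ = {D, G}; {C, G}⁺ = {C, G}; {C, D}⁺ = {C, D} — none reach the full schema.
Any other superkey contains one of these as a subset, so there are no further candidate keys.

{A, C}, {A, B, D}, {B, D, E}, {B, D, F}, {B, D, G}, {C, D, G}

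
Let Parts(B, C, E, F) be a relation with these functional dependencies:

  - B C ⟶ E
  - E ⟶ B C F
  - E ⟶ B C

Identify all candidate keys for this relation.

{E}⁺: E→BCF adds B, C, F → {B, C, E, F}.
{B, C}⁺: BC→E adds E; E→BCF adds F → {B, C, E, F}.

(E), (B, C)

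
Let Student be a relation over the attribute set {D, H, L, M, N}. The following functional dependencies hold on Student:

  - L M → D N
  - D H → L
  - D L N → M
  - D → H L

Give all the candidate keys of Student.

{D, M}⁺: D→HL adds H, L; LM→DN adds N → {D, H, L, M, N}. Minimal: {M}⁺ = {M}; {D}⁺ = {D, H, L} — none reach the full schema.
{D, N}⁺: D→HL adds H, L; DLN→M adds M → {D, H, L, M, N}. Minimal: {N}⁺ = {N}; {D}⁺ = {D, H, L} — none reach the full schema.
{L, M}⁺: LM→DN adds D, N; D→HL adds H → {D, H, L, M, N}. Minimal: {M}⁺ = {M}; {L}⁺ = {L} — none reach the full schema.
Any other superkey contains one of these as a subset, so there are no further candidate keys.

(D, M), (D, N), (L, M)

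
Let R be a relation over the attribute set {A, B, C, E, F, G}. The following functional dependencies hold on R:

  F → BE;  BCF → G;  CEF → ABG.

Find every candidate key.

CF

Attributes C, F never appear on any right-hand side, so every candidate key must contain {C, F}.
{C, F}⁺ = {A, B, C, E, F, G}, which is all of the schema, so {C, F} is the only candidate key.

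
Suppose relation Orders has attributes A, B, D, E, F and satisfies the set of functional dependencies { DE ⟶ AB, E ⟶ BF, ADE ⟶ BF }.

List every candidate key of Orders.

(D, E)

{D, E}⁺: DE→AB adds A, B; E→BF adds F → {A, B, D, E, F}. Minimal: {E}⁺ = {B, E, F}; {D}⁺ = {D} — none reach the full schema.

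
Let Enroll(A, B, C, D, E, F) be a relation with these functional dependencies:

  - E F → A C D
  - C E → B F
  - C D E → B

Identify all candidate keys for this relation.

{C, E}, {E, F}

Attribute E never appears on the right-hand side of any dependency, so E must belong to every candidate key.
{E}⁺ = {E}, which is not all of the schema, so we must add further attributes.
{C, E}⁺: CE→BF adds B, F; EF→ACD adds A, D → {A, B, C, D, E, F}. Minimal: {E}⁺ = {E}; {C}⁺ = {C} — none reach the full schema.
{E, F}⁺: EF→ACD adds A, C, D; CE→BF adds B → {A, B, C, D, E, F}. Minimal: {F}⁺ = {F}; {E}⁺ = {E} — none reach the full schema.
Any other superkey contains one of these as a subset, so there are no further candidate keys.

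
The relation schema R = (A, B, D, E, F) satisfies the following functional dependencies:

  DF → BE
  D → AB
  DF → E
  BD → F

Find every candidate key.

Attribute D never appears on the right-hand side of any dependency, so D must belong to every candidate key.
{D}⁺ = {A, B, D, E, F}, which is all of the schema, so {D} is the only candidate key.

{D}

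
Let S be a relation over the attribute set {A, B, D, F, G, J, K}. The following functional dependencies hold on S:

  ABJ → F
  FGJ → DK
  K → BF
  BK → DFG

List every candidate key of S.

{A, J, K}, {A, B, G, J}, {A, F, G, J}

Attributes A, J never appear on any right-hand side, so every candidate key must contain {A, J}.
{A, J}⁺ = {A, J}, which is not all of the schema, so we must add further attributes.
{A, J, K}⁺: K→BF adds B, F; BK→DFG adds D, G → {A, B, D, F, G, J, K}. Minimal: {J, K}⁺ = {B, D, F, G, J, K}; {A, K}⁺ = {A, B, D, F, G, K}; {A, J}⁺ = {A, J} — none reach the full schema.
{A, B, G, J}⁺: ABJ→F adds F; FGJ→DK adds D, K → {A, B, D, F, G, J, K}. Minimal: {B, G, J}⁺ = {B, G, J}; {A, G, J}⁺ = {A, G, J}; {A, B, J}⁺ = {A, B, F, J}; … — none reach the full schema.
{A, F, G, J}⁺: FGJ→DK adds D, K; K→BF adds B → {A, B, D, F, G, J, K}. Minimal: {F, G, J}⁺ = {B, D, F, G, J, K}; {A, G, J}⁺ = {A, G, J}; {A, F, J}⁺ = {A, F, J}; … — none reach the full schema.
Any other superkey contains one of these as a subset, so there are no further candidate keys.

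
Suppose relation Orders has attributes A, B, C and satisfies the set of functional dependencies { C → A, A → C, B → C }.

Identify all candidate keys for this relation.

Attribute B never appears on the right-hand side of any dependency, so B must belong to every candidate key.
{B}⁺ = {A, B, C}, which is all of the schema, so {B} is the only candidate key.

{B}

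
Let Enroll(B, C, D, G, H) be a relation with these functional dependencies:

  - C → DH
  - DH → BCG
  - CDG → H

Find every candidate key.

{C}⁺: C→DH adds D, H; DH→BCG adds B, G → {B, C, D, G, H}.
{D, H}⁺: DH→BCG adds B, C, G → {B, C, D, G, H}. Minimal: {H}⁺ = {H}; {D}⁺ = {D} — none reach the full schema.

(C), (D, H)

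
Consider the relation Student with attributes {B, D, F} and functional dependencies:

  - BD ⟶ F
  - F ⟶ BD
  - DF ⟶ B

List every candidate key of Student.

{F}⁺: F→BD adds B, D → {B, D, F}.
{B, D}⁺: BD→F adds F → {B, D, F}. Minimal: {D}⁺ = {D}; {B}⁺ = {B} — none reach the full schema.

F, BD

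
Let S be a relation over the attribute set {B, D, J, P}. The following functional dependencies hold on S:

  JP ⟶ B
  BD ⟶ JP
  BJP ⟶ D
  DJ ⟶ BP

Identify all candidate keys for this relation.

(B, D), (D, J), (J, P)

{B, D}⁺: BD→JP adds J, P → {B, D, J, P}. Minimal: {D}⁺ = {D}; {B}⁺ = {B} — none reach the full schema.
{D, J}⁺: DJ→BP adds B, P → {B, D, J, P}. Minimal: {J}⁺ = {J}; {D}⁺ = {D} — none reach the full schema.
{J, P}⁺: JP→B adds B; BJP→D adds D → {B, D, J, P}. Minimal: {P}⁺ = {P}; {J}⁺ = {J} — none reach the full schema.
Any other superkey contains one of these as a subset, so there are no further candidate keys.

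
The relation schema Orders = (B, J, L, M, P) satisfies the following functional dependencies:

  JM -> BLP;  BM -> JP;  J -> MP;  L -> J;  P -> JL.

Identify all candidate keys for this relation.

{J}, {L}, {P}, {B, M}

{J}⁺: J→MP adds M, P; P→JL adds L; JM→BLP adds B → {B, J, L, M, P}.
{L}⁺: L→J adds J; J→MP adds M, P; JM→BLP adds B → {B, J, L, M, P}.
{P}⁺: P→JL adds J, L; J→MP adds M; JM→BLP adds B → {B, J, L, M, P}.
{B, M}⁺: BM→JP adds J, P; P→JL adds L → {B, J, L, M, P}. Minimal: {M}⁺ = {M}; {B}⁺ = {B} — none reach the full schema.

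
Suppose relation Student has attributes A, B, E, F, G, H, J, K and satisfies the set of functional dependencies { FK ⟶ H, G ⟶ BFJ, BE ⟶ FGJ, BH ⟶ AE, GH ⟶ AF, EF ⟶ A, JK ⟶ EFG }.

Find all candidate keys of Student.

Attribute K never appears on the right-hand side of any dependency, so K must belong to every candidate key.
{K}⁺ = {K}, which is not all of the schema, so we must add further attributes.
{G, K}⁺: G→BFJ adds B, F, J; JK→EFG adds E; FK→H adds H; BH→AE adds A → {A, B, E, F, G, H, J, K}.
{J, K}⁺: JK→EFG adds E, F, G; FK→H adds H; G→BFJ adds B; BH→AE adds A → {A, B, E, F, G, H, J, K}.
{B, E, K}⁺: BE→FGJ adds F, G, J; EF→A adds A; FK→H adds H → {A, B, E, F, G, H, J, K}.
{B, F, K}⁺: FK→H adds H; BH→AE adds A, E; BE→FGJ adds G, J → {A, B, E, F, G, H, J, K}.
{B, H, K}⁺: BH→AE adds A, E; BE→FGJ adds F, G, J → {A, B, E, F, G, H, J, K}.

GK, JK, BEK, BFK, BHK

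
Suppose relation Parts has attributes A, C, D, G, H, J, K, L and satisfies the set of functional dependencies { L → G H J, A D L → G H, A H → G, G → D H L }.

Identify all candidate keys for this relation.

Attributes A, C, K never appear on any right-hand side, so every candidate key must contain {A, C, K}.
{A, C, K}⁺ = {A, C, K}, which is not all of the schema, so we must add further attributes.
{A, C, G, K}⁺: G→DHL adds D, H, L; L→GHJ adds J → {A, C, D, G, H, J, K, L}. Minimal: {C, G, K}⁺ = {C, D, G, H, J, K, L}; {A, G, K}⁺ = {A, D, G, H, J, K, L}; {A, C, K}⁺ = {A, C, K}; … — none reach the full schema.
{A, C, H, K}⁺: AH→G adds G; G→DHL adds D, L; L→GHJ adds J → {A, C, D, G, H, J, K, L}. Minimal: {C, H, K}⁺ = {C, H, K}; {A, H, K}⁺ = {A, D, G, H, J, K, L}; {A, C, K}⁺ = {A, C, K}; … — none reach the full schema.
{A, C, K, L}⁺: L→GHJ adds G, H, J; G→DHL adds D → {A, C, D, G, H, J, K, L}. Minimal: {C, K, L}⁺ = {C, D, G, H, J, K, L}; {A, K, L}⁺ = {A, D, G, H, J, K, L}; {A, C, L}⁺ = {A, C, D, G, H, J, L}; … — none reach the full schema.

{A, C, G, K}; {A, C, H, K}; {A, C, K, L}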